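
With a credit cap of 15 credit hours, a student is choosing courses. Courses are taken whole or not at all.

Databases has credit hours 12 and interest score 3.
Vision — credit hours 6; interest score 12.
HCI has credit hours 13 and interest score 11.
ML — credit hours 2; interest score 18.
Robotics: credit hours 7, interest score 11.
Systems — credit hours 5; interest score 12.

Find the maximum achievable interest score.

This is a 0-1 knapsack instance.
Allowing fractional choices, the relaxed optimum would be about 45.1, but courses are indivisible.
Vision + ML + Systems: credit hours 6 + 2 + 5 = 13 ≤ 15, interest score 12 + 18 + 12 = 42.
ML + Robotics + Systems: credit hours 2 + 7 + 5 = 14 ≤ 15, interest score 18 + 11 + 12 = 41.
Vision + ML + Robotics: credit hours 6 + 2 + 7 = 15 ≤ 15, interest score 12 + 18 + 11 = 41.
Best is Vision, ML, and Systems with total interest score 42.

42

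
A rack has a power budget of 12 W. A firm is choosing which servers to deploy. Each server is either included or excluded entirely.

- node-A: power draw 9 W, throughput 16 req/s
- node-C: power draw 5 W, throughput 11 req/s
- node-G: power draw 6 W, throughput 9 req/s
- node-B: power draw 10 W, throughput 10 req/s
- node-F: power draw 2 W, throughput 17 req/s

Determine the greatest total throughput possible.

node-B + node-F: power draw 10 + 2 = 12 ≤ 12, throughput 10 + 17 = 27.
node-C + node-F: power draw 5 + 2 = 7 ≤ 12, throughput 11 + 17 = 28.
node-A + node-F: power draw 9 + 2 = 11 ≤ 12, throughput 16 + 17 = 33.
Best is node-A and node-F with total throughput 33.

33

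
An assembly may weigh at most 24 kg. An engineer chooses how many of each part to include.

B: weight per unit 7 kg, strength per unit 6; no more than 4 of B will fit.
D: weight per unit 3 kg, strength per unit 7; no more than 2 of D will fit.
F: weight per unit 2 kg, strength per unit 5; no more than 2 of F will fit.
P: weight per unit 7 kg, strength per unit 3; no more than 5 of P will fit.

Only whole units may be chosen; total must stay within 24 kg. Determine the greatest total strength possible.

2×B, 2×D, and 2×F: weight 24 ≤ 24, strength 2·6 + 2·7 + 2·5 = 36.
1×B, 2×D, 2×F, and 1×P: weight 24 ≤ 24, strength 1·6 + 2·7 + 2·5 + 1·3 = 33.
Best is 36.

36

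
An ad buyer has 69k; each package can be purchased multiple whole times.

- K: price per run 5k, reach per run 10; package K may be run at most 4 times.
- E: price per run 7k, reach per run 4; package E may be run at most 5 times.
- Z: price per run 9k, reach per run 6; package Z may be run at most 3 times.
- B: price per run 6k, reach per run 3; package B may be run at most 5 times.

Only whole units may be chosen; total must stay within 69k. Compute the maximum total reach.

70

4×K, 2×E, 3×Z, and 1×B: price 67 ≤ 69, reach 4·10 + 2·4 + 3·6 + 1·3 = 69.
4×K, 3×E, and 3×Z: price 68 ≤ 69, reach 4·10 + 3·4 + 3·6 = 70.
Best is 70.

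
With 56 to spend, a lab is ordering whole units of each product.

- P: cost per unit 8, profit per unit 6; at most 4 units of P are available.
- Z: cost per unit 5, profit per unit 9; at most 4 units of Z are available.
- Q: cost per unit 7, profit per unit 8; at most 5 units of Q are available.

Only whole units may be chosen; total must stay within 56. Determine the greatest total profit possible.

This is a bounded integer knapsack.
Z has the best ratio (9/5); taking only Z gives at most 4×9 = 36 (stopped by the supply cap of 4).
Mixing does better — 4×Z and 5×Q: cost 55 ≤ 56, profit 4·9 + 5·8 = 76.

76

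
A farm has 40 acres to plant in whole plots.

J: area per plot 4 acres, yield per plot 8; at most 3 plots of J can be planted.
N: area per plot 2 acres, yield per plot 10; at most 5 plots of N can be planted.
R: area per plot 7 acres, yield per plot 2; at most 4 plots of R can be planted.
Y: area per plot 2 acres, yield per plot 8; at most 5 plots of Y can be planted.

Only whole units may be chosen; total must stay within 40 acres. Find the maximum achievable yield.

116

This is a bounded integer knapsack.
Take 3×J, 5×N, 1×R, and 5×Y: area 39 ≤ 40, yield 3·8 + 5·10 + 1·2 + 5·8 = 116.
N has the best ratio (10/2) and is taken to its limit of 5; remaining capacity is filled optimally with the others.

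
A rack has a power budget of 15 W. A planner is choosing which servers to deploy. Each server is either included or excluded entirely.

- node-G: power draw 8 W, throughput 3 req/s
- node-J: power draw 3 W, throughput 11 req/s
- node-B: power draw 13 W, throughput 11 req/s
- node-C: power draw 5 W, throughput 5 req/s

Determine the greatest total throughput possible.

16

Allowing fractional choices, the relaxed optimum would be about 21.9, but servers are indivisible.
node-J: power draw 3 ≤ 15, throughput 11.
node-G + node-J: power draw 8 + 3 = 11 ≤ 15, throughput 3 + 11 = 14.
node-J + node-C: power draw 3 + 5 = 8 ≤ 15, throughput 11 + 5 = 16.
Best is node-J and node-C with total throughput 16.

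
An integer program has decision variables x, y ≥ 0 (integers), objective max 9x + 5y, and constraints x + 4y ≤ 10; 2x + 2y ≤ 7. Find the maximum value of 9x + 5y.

(x,y)=(3,0): 1·3+4·0=3≤10, 2·3+2·0=6≤7, objective 27.
(x,y)=(2,1): 1·2+4·1=6≤10, 2·2+2·1=6≤7, objective 23.
(x,y)=(2,0): 1·2+4·0=2≤10, 2·2+2·0=4≤7, objective 18.
Maximum is 27 at (x,y)=(3,0).

27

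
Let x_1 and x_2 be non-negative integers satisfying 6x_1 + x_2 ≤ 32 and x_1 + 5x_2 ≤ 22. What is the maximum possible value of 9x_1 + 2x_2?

(x_1,x_2)=(5,2): 6·5+1·2=32≤32, 1·5+5·2=15≤22, objective 49.
(x_1,x_2)=(5,1): 6·5+1·1=31≤32, 1·5+5·1=10≤22, objective 47.
(x_1,x_2)=(4,3): 6·4+1·3=27≤32, 1·4+5·3=19≤22, objective 42.
The best lattice point is (5,2), giving 49.

49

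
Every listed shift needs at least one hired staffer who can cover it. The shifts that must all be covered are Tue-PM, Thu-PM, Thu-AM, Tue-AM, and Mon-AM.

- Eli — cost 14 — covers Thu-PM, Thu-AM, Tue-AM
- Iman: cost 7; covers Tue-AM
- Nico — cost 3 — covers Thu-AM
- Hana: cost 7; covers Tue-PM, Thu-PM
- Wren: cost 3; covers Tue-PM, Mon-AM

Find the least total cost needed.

17

The greedy cost-per-new-shift heuristic would pick Wren, Nico, and Eli for 20, but a cheaper cover exists.
Choose Eli and Wren: together they cover Tue-PM, Thu-PM, Thu-AM, Tue-AM, Mon-AM — every shift.
Total cost: 14 + 3 = 17.
No cover costs less than 17.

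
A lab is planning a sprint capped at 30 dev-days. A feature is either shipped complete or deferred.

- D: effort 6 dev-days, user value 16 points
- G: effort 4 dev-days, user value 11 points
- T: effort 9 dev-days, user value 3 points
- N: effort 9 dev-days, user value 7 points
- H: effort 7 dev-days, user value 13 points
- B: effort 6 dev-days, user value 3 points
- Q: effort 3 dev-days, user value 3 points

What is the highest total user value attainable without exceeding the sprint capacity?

Take D, G, N, H, and Q: effort 6 + 4 + 9 + 7 + 3 = 29 ≤ 30, user value 16 + 11 + 7 + 13 + 3 = 50.
No other feasible combination does better.

50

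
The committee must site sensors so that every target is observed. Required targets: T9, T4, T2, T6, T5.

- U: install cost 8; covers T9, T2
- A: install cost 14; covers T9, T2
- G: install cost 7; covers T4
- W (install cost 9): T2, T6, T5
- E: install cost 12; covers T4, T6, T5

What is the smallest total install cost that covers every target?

The greedy cost-per-new-target heuristic would pick W, G, and U for 24, but a cheaper cover exists.
Choose U and E: together they cover T9, T4, T2, T6, T5 — every target.
Total install cost: 8 + 12 = 20.
No cover costs less than 20.

20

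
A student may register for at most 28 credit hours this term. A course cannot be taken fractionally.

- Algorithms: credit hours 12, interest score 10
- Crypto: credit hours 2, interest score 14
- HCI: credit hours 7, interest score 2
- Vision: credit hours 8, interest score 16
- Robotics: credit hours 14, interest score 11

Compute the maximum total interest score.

41

This is an integer program with binary decision variables.
Crypto + Vision + Robotics: credit hours 2 + 8 + 14 = 24 ≤ 28, interest score 14 + 16 + 11 = 41.
Algorithms + Crypto + Vision: credit hours 12 + 2 + 8 = 22 ≤ 28, interest score 10 + 14 + 16 = 40.
Algorithms + Crypto + Robotics: credit hours 12 + 2 + 14 = 28 ≤ 28, interest score 10 + 14 + 11 = 35.
Best is Crypto, Vision, and Robotics with total interest score 41.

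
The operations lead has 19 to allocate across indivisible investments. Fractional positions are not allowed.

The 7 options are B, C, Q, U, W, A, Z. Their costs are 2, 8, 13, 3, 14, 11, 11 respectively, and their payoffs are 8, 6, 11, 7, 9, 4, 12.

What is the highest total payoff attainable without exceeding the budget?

B + Q + U: cost 2 + 13 + 3 = 18 ≤ 19, payoff 8 + 11 + 7 = 26.
B + U + W: cost 2 + 3 + 14 = 19 ≤ 19, payoff 8 + 7 + 9 = 24.
B + U + Z: cost 2 + 3 + 11 = 16 ≤ 19, payoff 8 + 7 + 12 = 27.
Best is B, U, and Z with total payoff 27.

27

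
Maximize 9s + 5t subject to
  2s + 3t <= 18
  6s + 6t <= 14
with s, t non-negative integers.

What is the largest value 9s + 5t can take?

(s,t)=(2,0): 2·2+3·0=4≤18, 6·2+6·0=12≤14, objective 18.
(s,t)=(1,1): 2·1+3·1=5≤18, 6·1+6·1=12≤14, objective 14.
(s,t)=(1,0): 2·1+3·0=2≤18, 6·1+6·0=6≤14, objective 9.
No feasible integer point exceeds 18.

18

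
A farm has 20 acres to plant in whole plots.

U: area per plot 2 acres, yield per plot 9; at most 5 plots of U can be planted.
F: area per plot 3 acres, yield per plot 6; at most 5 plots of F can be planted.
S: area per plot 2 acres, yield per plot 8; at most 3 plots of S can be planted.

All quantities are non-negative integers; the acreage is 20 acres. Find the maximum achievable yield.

This is a bounded integer knapsack.
5×U, 1×F, and 3×S: area 19 ≤ 20, yield 5·9 + 1·6 + 3·8 = 75.
5×U, 2×F, and 2×S: area 20 ≤ 20, yield 5·9 + 2·6 + 2·8 = 73.
Best is 75.

75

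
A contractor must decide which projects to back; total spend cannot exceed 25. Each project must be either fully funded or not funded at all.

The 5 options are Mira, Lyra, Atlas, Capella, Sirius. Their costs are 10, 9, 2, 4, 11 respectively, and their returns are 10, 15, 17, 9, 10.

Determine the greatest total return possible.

Mira + Lyra + Atlas: cost 10 + 9 + 2 = 21 ≤ 25, return 10 + 15 + 17 = 42.
Lyra + Atlas + Sirius: cost 9 + 2 + 11 = 22 ≤ 25, return 15 + 17 + 10 = 42.
Mira + Lyra + Atlas + Capella: cost 10 + 9 + 2 + 4 = 25 ≤ 25, return 10 + 15 + 17 + 9 = 51.
Best is Mira, Lyra, Atlas, and Capella with total return 51.

51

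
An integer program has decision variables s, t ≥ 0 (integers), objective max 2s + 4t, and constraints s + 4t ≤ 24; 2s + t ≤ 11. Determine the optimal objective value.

26

(s,t)=(3,5): 1·3+4·5=23≤24, 2·3+1·5=11≤11, objective 26.
(s,t)=(2,5): 1·2+4·5=22≤24, 2·2+1·5=9≤11, objective 24.
(s,t)=(3,4): 1·3+4·4=19≤24, 2·3+1·4=10≤11, objective 22.
The best lattice point is (3,5), giving 26.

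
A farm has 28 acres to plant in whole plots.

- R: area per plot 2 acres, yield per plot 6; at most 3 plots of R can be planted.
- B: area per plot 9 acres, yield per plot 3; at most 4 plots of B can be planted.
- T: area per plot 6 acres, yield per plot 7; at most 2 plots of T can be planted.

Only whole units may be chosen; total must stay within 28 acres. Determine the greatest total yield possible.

R has the best ratio (6/2); taking only R gives at most 3×6 = 18 (stopped by the supply cap of 3).
Mixing does better — 3×R, 1×B, and 2×T: area 27 ≤ 28, yield 3·6 + 1·3 + 2·7 = 35.

35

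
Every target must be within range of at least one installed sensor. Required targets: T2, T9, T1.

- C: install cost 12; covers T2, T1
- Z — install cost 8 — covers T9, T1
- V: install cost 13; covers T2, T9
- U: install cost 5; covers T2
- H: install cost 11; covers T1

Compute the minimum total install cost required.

13

Choose Z and U: together they cover T2, T9, T1 — every target.
Total install cost: 8 + 5 = 13.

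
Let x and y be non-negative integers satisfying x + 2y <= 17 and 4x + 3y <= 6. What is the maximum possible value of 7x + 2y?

The continuous relaxation peaks at (1.5, 0) with value 10.50; rounding to a feasible lattice point costs some objective.
(x,y)=(1,0): 1·1+2·0=1≤17, 4·1+3·0=4≤6, objective 7.
(x,y)=(0,1): 1·0+2·1=2≤17, 4·0+3·1=3≤6, objective 2.
(x,y)=(0,0): 1·0+2·0=0≤17, 4·0+3·0=0≤6, objective 0.
The best lattice point is (1,0), giving 7.

7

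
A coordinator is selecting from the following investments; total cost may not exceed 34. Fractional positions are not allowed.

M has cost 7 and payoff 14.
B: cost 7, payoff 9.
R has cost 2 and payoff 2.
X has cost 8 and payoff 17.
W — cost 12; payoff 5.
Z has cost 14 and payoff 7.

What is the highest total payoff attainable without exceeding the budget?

45

This is an integer program with binary decision variables.
Take M, B, X, and W: cost 7 + 7 + 8 + 12 = 34 ≤ 34, payoff 14 + 9 + 17 + 5 = 45.
No other feasible combination does better.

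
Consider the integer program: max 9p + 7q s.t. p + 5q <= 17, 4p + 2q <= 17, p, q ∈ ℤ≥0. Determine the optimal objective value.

41

The continuous relaxation peaks at (2.83, 2.83) with value 45.33; rounding to a feasible lattice point costs some objective.
(p,q)=(3,2) is feasible, giving 41.
(p,q)=(2,3) is feasible, giving 39.
(p,q)=(3,1) is feasible, giving 34.
No feasible integer point exceeds 41.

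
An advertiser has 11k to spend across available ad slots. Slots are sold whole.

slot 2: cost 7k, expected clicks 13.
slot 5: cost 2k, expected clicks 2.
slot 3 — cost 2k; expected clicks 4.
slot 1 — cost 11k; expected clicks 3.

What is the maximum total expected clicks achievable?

19

This is an integer program with binary decision variables.
slot 2 + slot 5 + slot 3: cost 7 + 2 + 2 = 11 ≤ 11, expected clicks 13 + 2 + 4 = 19.
slot 2 + slot 5: cost 7 + 2 = 9 ≤ 11, expected clicks 13 + 2 = 15.
slot 2 + slot 3: cost 7 + 2 = 9 ≤ 11, expected clicks 13 + 4 = 17.
Best is slot 2, slot 5, and slot 3 with total expected clicks 19.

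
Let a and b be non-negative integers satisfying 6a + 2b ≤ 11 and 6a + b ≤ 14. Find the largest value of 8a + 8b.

(a,b)=(0,5) is feasible, giving 40.
(a,b)=(0,4) is feasible, giving 32.
No feasible integer point exceeds 40.

40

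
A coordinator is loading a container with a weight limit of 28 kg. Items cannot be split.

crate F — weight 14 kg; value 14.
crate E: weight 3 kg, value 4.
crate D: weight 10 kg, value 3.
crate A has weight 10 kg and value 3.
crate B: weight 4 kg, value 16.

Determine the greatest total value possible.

crate F + crate D + crate B: weight 14 + 10 + 4 = 28 ≤ 28, value 14 + 3 + 16 = 33.
crate F + crate A + crate B: weight 14 + 10 + 4 = 28 ≤ 28, value 14 + 3 + 16 = 33.
crate F + crate E + crate B: weight 14 + 3 + 4 = 21 ≤ 28, value 14 + 4 + 16 = 34.
Best is crate F, crate E, and crate B with total value 34.

34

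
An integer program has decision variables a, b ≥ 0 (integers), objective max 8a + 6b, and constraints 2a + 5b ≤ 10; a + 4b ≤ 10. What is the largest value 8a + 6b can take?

(a,b)=(5,0) is feasible, giving 40.
(a,b)=(4,0) is feasible, giving 32.
Maximum is 40 at (a,b)=(5,0).

40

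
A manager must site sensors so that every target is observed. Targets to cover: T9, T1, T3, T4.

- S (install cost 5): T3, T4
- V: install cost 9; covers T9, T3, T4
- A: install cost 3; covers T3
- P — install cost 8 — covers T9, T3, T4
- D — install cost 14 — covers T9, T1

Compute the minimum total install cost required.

Choose S and D: together they cover T9, T1, T3, T4 — every target.
Total install cost: 5 + 14 = 19.

19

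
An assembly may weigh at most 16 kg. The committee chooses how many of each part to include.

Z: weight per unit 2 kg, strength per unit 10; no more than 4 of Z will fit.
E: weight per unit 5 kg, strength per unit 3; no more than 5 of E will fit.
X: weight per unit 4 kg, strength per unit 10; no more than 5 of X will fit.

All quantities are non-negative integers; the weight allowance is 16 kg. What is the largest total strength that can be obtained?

2×Z and 3×X: weight 16 ≤ 16, strength 2·10 + 3·10 = 50.
4×Z and 2×X: weight 16 ≤ 16, strength 4·10 + 2·10 = 60.
Best is 60.

60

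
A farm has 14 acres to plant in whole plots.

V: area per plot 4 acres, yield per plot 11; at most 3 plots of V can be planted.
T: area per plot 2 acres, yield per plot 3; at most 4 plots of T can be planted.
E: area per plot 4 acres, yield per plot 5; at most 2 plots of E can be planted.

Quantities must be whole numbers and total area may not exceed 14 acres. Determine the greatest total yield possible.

36

Take 3×V and 1×T: area 14 ≤ 14, yield 3·11 + 1·3 = 36.
V has the best ratio (11/4) and is taken to its limit of 3; remaining capacity is filled optimally with the others.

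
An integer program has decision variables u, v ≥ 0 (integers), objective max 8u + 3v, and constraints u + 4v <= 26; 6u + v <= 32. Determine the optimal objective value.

47

(u,v)=(4,5): 1·4+4·5=24≤26, 6·4+1·5=29≤32, objective 47.
(u,v)=(4,4): 1·4+4·4=20≤26, 6·4+1·4=28≤32, objective 44.
Maximum is 47 at (u,v)=(4,5).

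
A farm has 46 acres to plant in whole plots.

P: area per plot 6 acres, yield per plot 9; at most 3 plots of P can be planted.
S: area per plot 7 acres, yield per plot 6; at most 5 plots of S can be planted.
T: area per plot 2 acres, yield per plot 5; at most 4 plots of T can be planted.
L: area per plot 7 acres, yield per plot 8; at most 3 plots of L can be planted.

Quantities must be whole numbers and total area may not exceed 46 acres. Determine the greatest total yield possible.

This is a bounded integer knapsack.
Take 3×P, 3×T, and 3×L: area 45 ≤ 46, yield 3·9 + 3·5 + 3·8 = 66.
No other integer combination yields more.

66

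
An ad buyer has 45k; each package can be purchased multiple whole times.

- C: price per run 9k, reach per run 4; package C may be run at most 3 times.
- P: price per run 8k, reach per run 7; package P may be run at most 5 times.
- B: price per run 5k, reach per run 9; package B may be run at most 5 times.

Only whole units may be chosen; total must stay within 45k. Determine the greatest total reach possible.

This is a bounded integer knapsack.
B has the best ratio (9/5); taking only B gives at most 5×9 = 45 (stopped by the supply cap of 5).
Mixing does better — 2×P and 5×B: price 41 ≤ 45, reach 2·7 + 5·9 = 59.

59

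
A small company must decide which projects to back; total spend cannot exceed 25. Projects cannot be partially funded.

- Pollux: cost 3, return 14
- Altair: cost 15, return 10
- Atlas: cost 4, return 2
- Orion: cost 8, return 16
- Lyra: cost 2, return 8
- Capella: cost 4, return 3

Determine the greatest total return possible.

Allowing fractional choices, the relaxed optimum would be about 46.3, but projects are indivisible.
Pollux + Orion + Lyra + Capella: cost 3 + 8 + 2 + 4 = 17 ≤ 25, return 14 + 16 + 8 + 3 = 41.
Pollux + Atlas + Orion + Lyra: cost 3 + 4 + 8 + 2 = 17 ≤ 25, return 14 + 2 + 16 + 8 = 40.
Pollux + Atlas + Orion + Lyra + Capella: cost 3 + 4 + 8 + 2 + 4 = 21 ≤ 25, return 14 + 2 + 16 + 8 + 3 = 43.
Best is Pollux, Atlas, Orion, Lyra, and Capella with total return 43.

43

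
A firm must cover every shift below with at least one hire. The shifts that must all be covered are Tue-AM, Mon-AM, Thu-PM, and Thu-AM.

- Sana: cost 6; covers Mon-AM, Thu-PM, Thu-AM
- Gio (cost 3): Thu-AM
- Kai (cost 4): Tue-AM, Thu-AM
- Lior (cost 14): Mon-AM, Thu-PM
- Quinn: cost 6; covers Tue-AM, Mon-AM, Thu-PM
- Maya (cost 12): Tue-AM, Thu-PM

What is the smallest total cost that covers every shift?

9

The greedy cost-per-new-shift heuristic would pick Sana and Kai for 10, but a cheaper cover exists.
Choose Gio and Quinn: together they cover Tue-AM, Mon-AM, Thu-PM, Thu-AM — every shift.
Total cost: 3 + 6 = 9.
No cover costs less than 9.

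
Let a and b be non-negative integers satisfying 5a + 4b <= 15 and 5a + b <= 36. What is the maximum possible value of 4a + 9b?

(a,b)=(0,3): 5·0+4·3=12≤15, 5·0+1·3=3≤36, objective 27.
(a,b)=(1,2): 5·1+4·2=13≤15, 5·1+1·2=7≤36, objective 22.
(a,b)=(0,2): 5·0+4·2=8≤15, 5·0+1·2=2≤36, objective 18.
No feasible integer point exceeds 27.

27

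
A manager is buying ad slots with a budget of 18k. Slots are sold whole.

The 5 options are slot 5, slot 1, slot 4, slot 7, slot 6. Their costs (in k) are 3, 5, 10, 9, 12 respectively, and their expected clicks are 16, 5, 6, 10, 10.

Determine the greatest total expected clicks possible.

31

Allowing fractional choices, the relaxed optimum would be about 31.8, but ad slots are indivisible.
slot 5 + slot 1 + slot 7: cost 3 + 5 + 9 = 17 ≤ 18, expected clicks 16 + 5 + 10 = 31.
slot 5 + slot 7: cost 3 + 9 = 12 ≤ 18, expected clicks 16 + 10 = 26.
slot 5 + slot 1 + slot 4: cost 3 + 5 + 10 = 18 ≤ 18, expected clicks 16 + 5 + 6 = 27.
Best is slot 5, slot 1, and slot 7 with total expected clicks 31.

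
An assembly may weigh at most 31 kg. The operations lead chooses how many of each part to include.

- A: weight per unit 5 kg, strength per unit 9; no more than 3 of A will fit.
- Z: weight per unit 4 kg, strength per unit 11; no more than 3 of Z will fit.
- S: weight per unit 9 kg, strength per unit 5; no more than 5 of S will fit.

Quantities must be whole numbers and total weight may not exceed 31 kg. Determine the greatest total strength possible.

60

3×A and 3×Z: weight 27 ≤ 31, strength 3·9 + 3·11 = 60.
2×A, 3×Z, and 1×S: weight 31 ≤ 31, strength 2·9 + 3·11 + 1·5 = 56.
Best is 60.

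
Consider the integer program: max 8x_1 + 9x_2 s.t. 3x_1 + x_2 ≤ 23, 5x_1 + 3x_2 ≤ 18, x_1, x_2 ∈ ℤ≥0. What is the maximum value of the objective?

54

(x_1,x_2)=(0,6): 3·0+1·6=6≤23, 5·0+3·6=18≤18, objective 54.
(x_1,x_2)=(0,5): 3·0+1·5=5≤23, 5·0+3·5=15≤18, objective 45.
Maximum is 54 at (x_1,x_2)=(0,6).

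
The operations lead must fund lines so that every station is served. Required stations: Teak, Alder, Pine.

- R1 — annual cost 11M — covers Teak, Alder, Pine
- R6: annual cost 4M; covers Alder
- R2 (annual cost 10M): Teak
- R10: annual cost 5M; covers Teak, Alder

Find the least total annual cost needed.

11

This is a weighted set-cover instance.
The greedy cost-per-new-station heuristic would pick R10 and R1 for 16, but a cheaper cover exists.
R1 alone covers Teak, Alder, Pine — every station.
Total annual cost: 11.
No cover costs less than 11.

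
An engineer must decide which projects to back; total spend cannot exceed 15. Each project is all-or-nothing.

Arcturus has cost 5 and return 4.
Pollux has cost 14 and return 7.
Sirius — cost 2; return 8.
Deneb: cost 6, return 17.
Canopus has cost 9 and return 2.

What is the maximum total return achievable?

29

Allowing fractional choices, the relaxed optimum would be about 30.0, but projects are indivisible.
Arcturus + Sirius + Deneb: cost 5 + 2 + 6 = 13 ≤ 15, return 4 + 8 + 17 = 29.
Sirius + Deneb: cost 2 + 6 = 8 ≤ 15, return 8 + 17 = 25.
Best is Arcturus, Sirius, and Deneb with total return 29.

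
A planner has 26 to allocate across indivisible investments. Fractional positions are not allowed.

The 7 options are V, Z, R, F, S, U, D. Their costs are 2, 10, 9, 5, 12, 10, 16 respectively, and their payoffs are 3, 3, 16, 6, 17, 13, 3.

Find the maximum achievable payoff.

39

Allowing fractional choices, the relaxed optimum would be about 39.9, but investments are indivisible.
R + F + S: cost 9 + 5 + 12 = 26 ≤ 26, payoff 16 + 6 + 17 = 39.
V + R + S: cost 2 + 9 + 12 = 23 ≤ 26, payoff 3 + 16 + 17 = 36.
V + R + F + U: cost 2 + 9 + 5 + 10 = 26 ≤ 26, payoff 3 + 16 + 6 + 13 = 38.
Best is R, F, and S with total payoff 39.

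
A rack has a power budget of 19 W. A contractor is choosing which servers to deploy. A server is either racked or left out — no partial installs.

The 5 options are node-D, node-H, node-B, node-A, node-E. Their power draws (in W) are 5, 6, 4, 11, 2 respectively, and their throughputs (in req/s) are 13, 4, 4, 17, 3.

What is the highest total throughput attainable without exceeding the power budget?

This is a 0-1 knapsack instance.
Allowing fractional choices, the relaxed optimum would be about 34.0, but servers are indivisible.
node-D + node-A + node-E: power draw 5 + 11 + 2 = 18 ≤ 19, throughput 13 + 17 + 3 = 33.
node-D + node-A: power draw 5 + 11 = 16 ≤ 19, throughput 13 + 17 = 30.
node-D + node-H + node-B + node-E: power draw 5 + 6 + 4 + 2 = 17 ≤ 19, throughput 13 + 4 + 4 + 3 = 24.
Best is node-D, node-A, and node-E with total throughput 33.

33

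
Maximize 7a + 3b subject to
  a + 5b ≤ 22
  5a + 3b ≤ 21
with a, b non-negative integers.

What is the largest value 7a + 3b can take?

28

The continuous relaxation peaks at (4.2, 0) with value 29.40; rounding to a feasible lattice point costs some objective.
(a,b)=(4,0): 1·4+5·0=4≤22, 5·4+3·0=20≤21, objective 28.
(a,b)=(3,1): 1·3+5·1=8≤22, 5·3+3·1=18≤21, objective 24.
(a,b)=(3,0): 1·3+5·0=3≤22, 5·3+3·0=15≤21, objective 21.
The best lattice point is (4,0), giving 28.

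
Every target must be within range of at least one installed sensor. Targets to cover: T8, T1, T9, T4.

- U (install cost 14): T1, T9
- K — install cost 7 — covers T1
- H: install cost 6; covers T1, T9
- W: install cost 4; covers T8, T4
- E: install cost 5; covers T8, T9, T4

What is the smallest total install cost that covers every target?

10

The greedy cost-per-new-target heuristic would pick E and H for 11, but a cheaper cover exists.
Choose H and W: together they cover T8, T1, T9, T4 — every target.
Total install cost: 6 + 4 = 10.
No cover costs less than 10.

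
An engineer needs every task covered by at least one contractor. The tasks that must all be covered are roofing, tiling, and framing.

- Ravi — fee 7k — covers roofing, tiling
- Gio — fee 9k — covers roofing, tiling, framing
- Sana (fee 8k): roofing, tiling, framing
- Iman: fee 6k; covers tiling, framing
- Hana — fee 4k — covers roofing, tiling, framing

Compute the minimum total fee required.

Hana alone covers roofing, tiling, framing — every task.
Total fee: 4.

4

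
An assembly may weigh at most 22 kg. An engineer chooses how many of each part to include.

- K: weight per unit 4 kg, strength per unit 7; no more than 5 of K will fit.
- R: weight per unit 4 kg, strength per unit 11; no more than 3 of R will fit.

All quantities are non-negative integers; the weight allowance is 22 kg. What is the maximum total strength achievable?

47

This is a bounded integer knapsack.
R has the best ratio (11/4); taking only R gives at most 3×11 = 33 (stopped by the supply cap of 3).
Mixing does better — 2×K and 3×R: weight 20 ≤ 22, strength 2·7 + 3·11 = 47.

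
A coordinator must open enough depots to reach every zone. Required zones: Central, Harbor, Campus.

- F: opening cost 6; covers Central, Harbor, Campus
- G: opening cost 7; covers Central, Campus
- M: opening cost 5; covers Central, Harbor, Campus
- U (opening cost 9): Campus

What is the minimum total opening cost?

M alone covers Central, Harbor, Campus — every zone.
Total opening cost: 5.
No cover costs less than 5.

5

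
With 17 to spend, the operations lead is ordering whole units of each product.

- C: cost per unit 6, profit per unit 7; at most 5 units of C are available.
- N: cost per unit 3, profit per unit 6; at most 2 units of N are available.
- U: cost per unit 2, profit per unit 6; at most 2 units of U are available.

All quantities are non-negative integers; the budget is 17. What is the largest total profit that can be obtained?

31

Take 1×C, 2×N, and 2×U: cost 16 ≤ 17, profit 1·7 + 2·6 + 2·6 = 31.
U has the best ratio (6/2) and is taken to its limit of 2; remaining capacity is filled optimally with the others.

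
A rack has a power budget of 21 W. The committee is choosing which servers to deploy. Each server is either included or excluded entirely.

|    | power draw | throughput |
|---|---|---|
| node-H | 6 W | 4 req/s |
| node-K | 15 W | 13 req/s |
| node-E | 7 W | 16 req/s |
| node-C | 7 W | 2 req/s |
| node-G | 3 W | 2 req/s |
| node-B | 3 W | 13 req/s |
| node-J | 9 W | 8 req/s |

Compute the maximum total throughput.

Allowing fractional choices, the relaxed optimum would be about 38.7, but servers are indivisible.
node-H + node-E + node-G + node-B: power draw 6 + 7 + 3 + 3 = 19 ≤ 21, throughput 4 + 16 + 2 + 13 = 35.
node-E + node-B + node-J: power draw 7 + 3 + 9 = 19 ≤ 21, throughput 16 + 13 + 8 = 37.
Best is node-E, node-B, and node-J with total throughput 37.

37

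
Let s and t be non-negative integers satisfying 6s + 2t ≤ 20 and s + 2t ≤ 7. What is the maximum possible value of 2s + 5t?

The continuous relaxation peaks at (0, 3.5) with value 17.50; rounding to a feasible lattice point costs some objective.
(s,t)=(1,3): 6·1+2·3=12≤20, 1·1+2·3=7≤7, objective 17.
(s,t)=(0,3): 6·0+2·3=6≤20, 1·0+2·3=6≤7, objective 15.
(s,t)=(2,2): 6·2+2·2=16≤20, 1·2+2·2=6≤7, objective 14.
Maximum is 17 at (s,t)=(1,3).

17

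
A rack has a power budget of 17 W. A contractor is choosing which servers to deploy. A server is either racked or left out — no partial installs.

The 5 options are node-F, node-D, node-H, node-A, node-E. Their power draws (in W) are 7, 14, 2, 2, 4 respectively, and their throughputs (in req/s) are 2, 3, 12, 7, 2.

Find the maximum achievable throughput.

23

Treat it as a binary knapsack problem.
Allowing fractional choices, the relaxed optimum would be about 23.4, but servers are indivisible.
node-H + node-A + node-E: power draw 2 + 2 + 4 = 8 ≤ 17, throughput 12 + 7 + 2 = 21.
node-F + node-H + node-A + node-E: power draw 7 + 2 + 2 + 4 = 15 ≤ 17, throughput 2 + 12 + 7 + 2 = 23.
node-F + node-H + node-A: power draw 7 + 2 + 2 = 11 ≤ 17, throughput 2 + 12 + 7 = 21.
Best is node-F, node-H, node-A, and node-E with total throughput 23.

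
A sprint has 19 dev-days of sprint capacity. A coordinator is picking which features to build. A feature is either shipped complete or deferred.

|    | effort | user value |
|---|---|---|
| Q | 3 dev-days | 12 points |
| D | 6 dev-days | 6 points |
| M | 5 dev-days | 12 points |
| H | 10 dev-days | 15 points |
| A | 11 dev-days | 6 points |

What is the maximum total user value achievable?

Take Q, M, and H: effort 3 + 5 + 10 = 18 ≤ 19, user value 12 + 12 + 15 = 39.
No other feasible combination does better.

39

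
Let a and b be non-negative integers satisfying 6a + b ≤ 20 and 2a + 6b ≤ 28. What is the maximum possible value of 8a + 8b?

(a,b)=(2,4) is feasible, giving 48.
(a,b)=(1,4) is feasible, giving 40.
(a,b)=(2,3) is feasible, giving 40.
Maximum is 48 at (a,b)=(2,4).

48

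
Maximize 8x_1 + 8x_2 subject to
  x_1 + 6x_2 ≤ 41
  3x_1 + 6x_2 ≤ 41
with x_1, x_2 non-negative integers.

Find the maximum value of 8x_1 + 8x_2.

(x_1,x_2)=(13,0) is feasible, giving 104.
(x_1,x_2)=(12,0) is feasible, giving 96.
No feasible integer point exceeds 104.

104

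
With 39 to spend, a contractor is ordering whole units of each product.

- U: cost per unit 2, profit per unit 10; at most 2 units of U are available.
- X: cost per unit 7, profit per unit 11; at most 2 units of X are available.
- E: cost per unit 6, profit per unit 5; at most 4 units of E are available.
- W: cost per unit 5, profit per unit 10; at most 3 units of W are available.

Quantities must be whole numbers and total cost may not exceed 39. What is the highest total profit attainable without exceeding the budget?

77

This is a bounded integer knapsack.
Take 2×U, 2×X, 1×E, and 3×W: cost 39 ≤ 39, profit 2·10 + 2·11 + 1·5 + 3·10 = 77.
U has the best ratio (10/2) and is taken to its limit of 2; remaining capacity is filled optimally with the others.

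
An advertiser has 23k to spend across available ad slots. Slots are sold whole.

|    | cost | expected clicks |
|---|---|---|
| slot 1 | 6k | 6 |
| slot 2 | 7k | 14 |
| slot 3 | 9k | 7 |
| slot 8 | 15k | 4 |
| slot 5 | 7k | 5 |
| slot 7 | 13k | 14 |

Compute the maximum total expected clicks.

Allowing fractional choices, the relaxed optimum would be about 31.0, but ad slots are indivisible.
slot 2 + slot 3 + slot 5: cost 7 + 9 + 7 = 23 ≤ 23, expected clicks 14 + 7 + 5 = 26.
slot 1 + slot 2 + slot 3: cost 6 + 7 + 9 = 22 ≤ 23, expected clicks 6 + 14 + 7 = 27.
slot 2 + slot 7: cost 7 + 13 = 20 ≤ 23, expected clicks 14 + 14 = 28.
Best is slot 2 and slot 7 with total expected clicks 28.

28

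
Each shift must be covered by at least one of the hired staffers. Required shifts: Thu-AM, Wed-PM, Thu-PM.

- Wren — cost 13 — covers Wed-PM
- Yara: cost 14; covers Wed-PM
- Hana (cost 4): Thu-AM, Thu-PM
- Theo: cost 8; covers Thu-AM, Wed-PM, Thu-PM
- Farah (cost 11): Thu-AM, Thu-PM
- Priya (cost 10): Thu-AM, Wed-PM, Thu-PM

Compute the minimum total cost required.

8

This is a weighted set-cover instance.
The greedy cost-per-new-shift heuristic would pick Hana and Theo for 12, but a cheaper cover exists.
Theo alone covers Thu-AM, Wed-PM, Thu-PM — every shift.
Total cost: 8.
No cover costs less than 8.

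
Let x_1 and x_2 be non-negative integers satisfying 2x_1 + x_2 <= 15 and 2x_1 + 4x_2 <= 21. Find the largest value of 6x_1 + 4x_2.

46

Relaxing integrality, the LP optimum is 47.00 at (x_1,x_2) = (6.5, 2), which is not an integer point.
(x_1,x_2)=(7,1) is feasible, giving 46.
(x_1,x_2)=(6,2) is feasible, giving 44.
(x_1,x_2)=(7,0) is feasible, giving 42.
(x_1,x_2)=(6,1) is feasible, giving 40.
The best lattice point is (7,1), giving 46.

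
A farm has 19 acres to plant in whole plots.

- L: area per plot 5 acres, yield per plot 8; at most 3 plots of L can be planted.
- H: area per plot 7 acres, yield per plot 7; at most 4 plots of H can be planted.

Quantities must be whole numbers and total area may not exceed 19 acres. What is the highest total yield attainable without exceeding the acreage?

24

This is a bounded integer knapsack.
L has the best ratio (8/5); taking only L gives at most 3×8 = 24 (stopped by the area limit).
Optimal: 3×L: area 15 ≤ 19, yield 3·8 = 24.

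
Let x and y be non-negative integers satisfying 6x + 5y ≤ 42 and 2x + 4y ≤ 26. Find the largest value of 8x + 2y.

56

(x,y)=(7,0) is feasible, giving 56.
(x,y)=(6,1) is feasible, giving 50.
(x,y)=(6,0) is feasible, giving 48.
The best lattice point is (7,0), giving 56.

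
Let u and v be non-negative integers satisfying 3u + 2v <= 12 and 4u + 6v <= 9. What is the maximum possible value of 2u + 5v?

5

The continuous relaxation peaks at (0, 1.5) with value 7.50; rounding to a feasible lattice point costs some objective.
(u,v)=(0,1): 3·0+2·1=2≤12, 4·0+6·1=6≤9, objective 5.
(u,v)=(1,0): 3·1+2·0=3≤12, 4·1+6·0=4≤9, objective 2.
(u,v)=(0,0): 3·0+2·0=0≤12, 4·0+6·0=0≤9, objective 0.
No feasible integer point exceeds 5.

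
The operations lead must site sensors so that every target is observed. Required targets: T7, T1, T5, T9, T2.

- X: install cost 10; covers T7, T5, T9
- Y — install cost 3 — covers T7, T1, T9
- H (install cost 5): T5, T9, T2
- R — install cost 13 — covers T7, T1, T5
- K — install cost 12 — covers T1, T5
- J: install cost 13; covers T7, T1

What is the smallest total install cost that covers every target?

8

This is a weighted set-cover instance.
Choose Y and H: together they cover T7, T1, T5, T9, T2 — every target.
Total install cost: 3 + 5 = 8.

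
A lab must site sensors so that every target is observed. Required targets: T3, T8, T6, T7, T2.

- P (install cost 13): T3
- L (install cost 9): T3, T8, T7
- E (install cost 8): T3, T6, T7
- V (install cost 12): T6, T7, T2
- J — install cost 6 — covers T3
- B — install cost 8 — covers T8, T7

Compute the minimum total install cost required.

The greedy cost-per-new-target heuristic would pick E, B, and V for 28, but a cheaper cover exists.
Choose L and V: together they cover T3, T8, T6, T7, T2 — every target.
Total install cost: 9 + 12 = 21.
No cover costs less than 21.

21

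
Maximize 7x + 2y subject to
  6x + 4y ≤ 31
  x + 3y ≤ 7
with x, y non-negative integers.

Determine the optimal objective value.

The continuous relaxation peaks at (5.17, 0) with value 36.17; rounding to a feasible lattice point costs some objective.
(x,y)=(5,0) is feasible, giving 35.
(x,y)=(4,1) is feasible, giving 30.
No feasible integer point exceeds 35.

35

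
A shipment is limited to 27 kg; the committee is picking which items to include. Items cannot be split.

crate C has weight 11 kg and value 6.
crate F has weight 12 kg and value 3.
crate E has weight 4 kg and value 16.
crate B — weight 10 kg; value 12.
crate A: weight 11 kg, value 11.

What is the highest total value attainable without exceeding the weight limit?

39

This is an integer program with binary decision variables.
Allowing fractional choices, the relaxed optimum would be about 40.1, but items are indivisible.
crate C + crate E + crate B: weight 11 + 4 + 10 = 25 ≤ 27, value 6 + 16 + 12 = 34.
crate E + crate B + crate A: weight 4 + 10 + 11 = 25 ≤ 27, value 16 + 12 + 11 = 39.
Best is crate E, crate B, and crate A with total value 39.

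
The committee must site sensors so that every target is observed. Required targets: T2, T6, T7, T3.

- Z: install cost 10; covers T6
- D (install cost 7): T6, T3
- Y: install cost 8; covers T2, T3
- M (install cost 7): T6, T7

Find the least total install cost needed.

15

This is a weighted set-cover instance.
The greedy cost-per-new-target heuristic would pick D, M, and Y for 22, but a cheaper cover exists.
Choose Y and M: together they cover T2, T6, T7, T3 — every target.
Total install cost: 8 + 7 = 15.
No cover costs less than 15.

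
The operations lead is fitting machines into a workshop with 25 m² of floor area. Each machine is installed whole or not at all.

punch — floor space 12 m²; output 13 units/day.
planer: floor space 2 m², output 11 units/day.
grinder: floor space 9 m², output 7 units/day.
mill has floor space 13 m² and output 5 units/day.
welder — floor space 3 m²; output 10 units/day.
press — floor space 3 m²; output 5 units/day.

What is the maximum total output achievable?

Treat it as a binary knapsack problem.
planer + grinder + welder + press: floor space 2 + 9 + 3 + 3 = 17 ≤ 25, output 11 + 7 + 10 + 5 = 33.
punch + planer + welder: floor space 12 + 2 + 3 = 17 ≤ 25, output 13 + 11 + 10 = 34.
punch + planer + welder + press: floor space 12 + 2 + 3 + 3 = 20 ≤ 25, output 13 + 11 + 10 + 5 = 39.
Best is punch, planer, welder, and press with total output 39.

39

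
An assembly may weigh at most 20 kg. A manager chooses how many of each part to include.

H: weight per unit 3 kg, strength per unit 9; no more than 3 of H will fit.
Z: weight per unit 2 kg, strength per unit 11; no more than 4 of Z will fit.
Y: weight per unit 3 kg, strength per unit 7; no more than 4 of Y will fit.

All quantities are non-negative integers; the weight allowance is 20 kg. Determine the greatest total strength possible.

3×H, 4×Z, and 1×Y: weight 20 ≤ 20, strength 3·9 + 4·11 + 1·7 = 78.
2×H, 4×Z, and 2×Y: weight 20 ≤ 20, strength 2·9 + 4·11 + 2·7 = 76.
Best is 78.

78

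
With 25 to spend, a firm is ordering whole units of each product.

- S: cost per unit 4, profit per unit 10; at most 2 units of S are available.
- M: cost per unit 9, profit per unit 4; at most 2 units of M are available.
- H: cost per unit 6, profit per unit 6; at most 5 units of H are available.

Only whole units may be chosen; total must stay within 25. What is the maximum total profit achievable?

32

This is a bounded integer knapsack.
2×S and 2×H: cost 20 ≤ 25, profit 2·10 + 2·6 = 32.
2×S, 1×M, and 1×H: cost 23 ≤ 25, profit 2·10 + 1·4 + 1·6 = 30.
Best is 32.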